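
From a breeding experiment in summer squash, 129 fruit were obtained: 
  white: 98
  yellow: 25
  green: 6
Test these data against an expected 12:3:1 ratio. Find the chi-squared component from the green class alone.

0.528

Total ratio parts = 16. Expected numbers out of 129:
  white: 129 × 12/16 = 96.75
  yellow: 129 × 3/16 = 24.1875
  green: 129 × 1/16 = 8.0625
Contribution of green: (6 − 8.0625)² / 8.0625 = 0.5276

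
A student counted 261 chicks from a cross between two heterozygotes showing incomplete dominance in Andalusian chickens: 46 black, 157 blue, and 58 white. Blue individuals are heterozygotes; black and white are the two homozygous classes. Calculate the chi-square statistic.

With incomplete dominance, a heterozygote × heterozygote cross gives a 1:2:1 phenotypic ratio.
Under the 1:2:1 hypothesis (Σ ratio = 4, N = 261):
  black: 261 × 1/4 = 65.25
  blue: 261 × 2/4 = 130.5
  white: 261 × 1/4 = 65.25
χ² = Σ (O − E)² / E
  black: (46 − 65.25)² / 65.25 = 5.6791
  blue: (157 − 130.5)² / 130.5 = 5.3812
  white: (58 − 65.25)² / 65.25 = 0.8056
χ² = 5.6791 + 5.3812 + 0.8056 = 11.8659 ≈ 11.866

11.866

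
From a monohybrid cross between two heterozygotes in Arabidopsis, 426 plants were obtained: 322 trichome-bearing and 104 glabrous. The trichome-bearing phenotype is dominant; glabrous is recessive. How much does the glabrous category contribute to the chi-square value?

0.059

For a monohybrid cross between heterozygotes with complete dominance, the expected phenotypic ratio is 3:1.
The 3:1 ratio has 4 parts, so with N = 426 the expected counts are:
  trichome-bearing: 426 × 3/4 = 319.5
  glabrous: 426 × 1/4 = 106.5
Contribution of glabrous: (104 − 106.5)² / 106.5 = 0.0587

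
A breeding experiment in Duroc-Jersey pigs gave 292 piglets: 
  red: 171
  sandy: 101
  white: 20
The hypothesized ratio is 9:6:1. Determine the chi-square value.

1.105

Under the 9:6:1 hypothesis (Σ ratio = 16, N = 292):
  red: 292 × 9/16 = 164.25
  sandy: 292 × 6/16 = 109.5
  white: 292 × 1/16 = 18.25
χ² = Σ (O − E)² / E
  red: (171 − 164.25)² / 164.25 = 0.2774
  sandy: (101 − 109.5)² / 109.5 = 0.6598
  white: (20 − 18.25)² / 18.25 = 0.1678
χ² = 0.2774 + 0.6598 + 0.1678 = 1.105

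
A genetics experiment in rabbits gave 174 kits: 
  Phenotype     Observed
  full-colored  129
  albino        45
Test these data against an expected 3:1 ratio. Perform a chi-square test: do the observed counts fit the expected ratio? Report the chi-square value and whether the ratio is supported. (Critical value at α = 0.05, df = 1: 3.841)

0.069; consistent

Total ratio parts = 4. Expected numbers out of 174:
  full-colored: 174 × 3/4 = 130.5
  albino: 174 × 1/4 = 43.5
χ² = Σ (O − E)² / E
  full-colored: (129 − 130.5)² / 130.5 = 0.0172
  albino: (45 − 43.5)² / 43.5 = 0.0517
χ² = 0.0172 + 0.0517 = 0.0689 ≈ 0.069
Degrees of freedom = 2 − 1 = 1; critical value at α = 0.05 is 3.841.
Since 0.069 < 3.841, we fail to reject the null hypothesis — the data are consistent with the 3:1 ratio.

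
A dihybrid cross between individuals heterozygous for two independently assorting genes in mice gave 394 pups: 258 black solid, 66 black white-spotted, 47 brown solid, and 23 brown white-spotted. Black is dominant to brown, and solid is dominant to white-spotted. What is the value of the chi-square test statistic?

A dihybrid F₂ with independent assortment and complete dominance at both loci gives a 9:3:3:1 phenotypic ratio.
Expected counts for N = 394 under a 9:3:3:1 ratio (total parts = 16):
  black solid: 394 × 9/16 = 221.625
  black white-spotted: 394 × 3/16 = 73.875
  brown solid: 394 × 3/16 = 73.875
  brown white-spotted: 394 × 1/16 = 24.625
χ² = Σ (O − E)² / E
  black solid: (258 − 221.625)² / 221.625 = 5.9702
  black white-spotted: (66 − 73.875)² / 73.875 = 0.8395
  brown solid: (47 − 73.875)² / 73.875 = 9.7769
  brown white-spotted: (23 − 24.625)² / 24.625 = 0.1072
χ² = 5.9702 + 0.8395 + 9.7769 + 0.1072 = 16.6938 ≈ 16.694

16.694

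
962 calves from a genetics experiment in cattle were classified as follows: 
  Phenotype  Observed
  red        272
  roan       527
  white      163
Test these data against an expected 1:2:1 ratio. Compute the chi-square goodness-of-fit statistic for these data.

Total ratio parts = 4. Expected numbers out of 962:
  red: 962 × 1/4 = 240.5
  roan: 962 × 2/4 = 481
  white: 962 × 1/4 = 240.5
χ² = Σ (O − E)² / E
  red: (272 − 240.5)² / 240.5 = 4.1258
  roan: (527 − 481)² / 481 = 4.3992
  white: (163 − 240.5)² / 240.5 = 24.9740
χ² = 4.1258 + 4.3992 + 24.9740 = 33.499

33.499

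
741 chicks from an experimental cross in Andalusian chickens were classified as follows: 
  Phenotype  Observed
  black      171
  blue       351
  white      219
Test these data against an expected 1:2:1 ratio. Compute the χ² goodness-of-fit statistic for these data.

8.271

Under the 1:2:1 hypothesis (Σ ratio = 4, N = 741):
  black: 741 × 1/4 = 185.25
  blue: 741 × 2/4 = 370.5
  white: 741 × 1/4 = 185.25
χ² = Σ (O − E)² / E
  black: (171 − 185.25)² / 185.25 = 1.0962
  blue: (351 − 370.5)² / 370.5 = 1.0263
  white: (219 − 185.25)² / 185.25 = 6.1488
χ² = 1.0962 + 1.0263 + 6.1488 = 8.2713 ≈ 8.271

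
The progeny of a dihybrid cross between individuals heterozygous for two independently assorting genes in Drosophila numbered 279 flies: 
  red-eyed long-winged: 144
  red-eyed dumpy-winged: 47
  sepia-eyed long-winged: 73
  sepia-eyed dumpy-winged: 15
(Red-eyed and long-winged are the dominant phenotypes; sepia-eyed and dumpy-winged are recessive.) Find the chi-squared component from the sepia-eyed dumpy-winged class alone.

A dihybrid F₂ with independent assortment and complete dominance at both loci gives a 9:3:3:1 phenotypic ratio.
Under the 9:3:3:1 hypothesis (Σ ratio = 16, N = 279):
  red-eyed long-winged: 279 × 9/16 = 156.9375
  red-eyed dumpy-winged: 279 × 3/16 = 52.3125
  sepia-eyed long-winged: 279 × 3/16 = 52.3125
  sepia-eyed dumpy-winged: 279 × 1/16 = 17.4375
Contribution of sepia-eyed dumpy-winged: (15 − 17.4375)² / 17.4375 = 0.3407

0.341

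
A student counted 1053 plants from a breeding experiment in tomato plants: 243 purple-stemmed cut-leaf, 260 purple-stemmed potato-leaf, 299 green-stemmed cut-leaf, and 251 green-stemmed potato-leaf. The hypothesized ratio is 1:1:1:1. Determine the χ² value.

The 1:1:1:1 ratio has 4 parts, so with N = 1053 the expected counts are:
  purple-stemmed cut-leaf: 1053 × 1/4 = 263.25
  purple-stemmed potato-leaf: 1053 × 1/4 = 263.25
  green-stemmed cut-leaf: 1053 × 1/4 = 263.25
  green-stemmed potato-leaf: 1053 × 1/4 = 263.25
χ² = Σ (O − E)² / E
  purple-stemmed cut-leaf: (243 − 263.25)² / 263.25 = 1.5577
  purple-stemmed potato-leaf: (260 − 263.25)² / 263.25 = 0.0401
  green-stemmed cut-leaf: (299 − 263.25)² / 263.25 = 4.8549
  green-stemmed potato-leaf: (251 − 263.25)² / 263.25 = 0.5700
χ² = 1.5577 + 0.0401 + 4.8549 + 0.5700 = 7.0227 ≈ 7.023

7.023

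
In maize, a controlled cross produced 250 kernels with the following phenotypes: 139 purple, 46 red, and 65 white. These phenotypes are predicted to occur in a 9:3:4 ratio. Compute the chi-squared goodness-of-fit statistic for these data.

0.135

Total ratio parts = 16. Expected numbers out of 250:
  purple: 250 × 9/16 = 140.625
  red: 250 × 3/16 = 46.875
  white: 250 × 4/16 = 62.5
χ² = Σ (O − E)² / E
  purple: (139 − 140.625)² / 140.625 = 0.0188
  red: (46 − 46.875)² / 46.875 = 0.0163
  white: (65 − 62.5)² / 62.5 = 0.1000
χ² = 0.0188 + 0.0163 + 0.1000 = 0.1351 ≈ 0.135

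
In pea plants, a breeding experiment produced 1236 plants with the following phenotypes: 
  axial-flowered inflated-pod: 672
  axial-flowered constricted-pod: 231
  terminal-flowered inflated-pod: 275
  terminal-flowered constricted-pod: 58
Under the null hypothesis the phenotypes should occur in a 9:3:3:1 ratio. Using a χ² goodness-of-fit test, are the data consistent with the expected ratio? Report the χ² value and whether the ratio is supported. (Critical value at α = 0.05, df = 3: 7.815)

Expected counts for N = 1236 under a 9:3:3:1 ratio (total parts = 16):
  axial-flowered inflated-pod: 1236 × 9/16 = 695.25
  axial-flowered constricted-pod: 1236 × 3/16 = 231.75
  terminal-flowered inflated-pod: 1236 × 3/16 = 231.75
  terminal-flowered constricted-pod: 1236 × 1/16 = 77.25
χ² = Σ (O − E)² / E
  axial-flowered inflated-pod: (672 − 695.25)² / 695.25 = 0.7775
  axial-flowered constricted-pod: (231 − 231.75)² / 231.75 = 0.0024
  terminal-flowered inflated-pod: (275 − 231.75)² / 231.75 = 8.0715
  terminal-flowered constricted-pod: (58 − 77.25)² / 77.25 = 4.7969
χ² = 0.7775 + 0.0024 + 8.0715 + 4.7969 = 13.6483 ≈ 13.648
Degrees of freedom = 4 − 1 = 3; critical value at α = 0.05 is 7.815.
Since 13.648 > 7.815, we reject the null hypothesis — the data do not fit the 9:3:3:1 ratio.

13.648; not consistent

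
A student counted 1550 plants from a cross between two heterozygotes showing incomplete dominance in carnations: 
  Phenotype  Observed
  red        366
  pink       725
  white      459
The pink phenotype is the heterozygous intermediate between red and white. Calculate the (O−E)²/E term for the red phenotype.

1.193

With incomplete dominance, a heterozygote × heterozygote cross gives a 1:2:1 phenotypic ratio.
Total ratio parts = 4. Expected numbers out of 1550:
  red: 1550 × 1/4 = 387.5
  pink: 1550 × 2/4 = 775
  white: 1550 × 1/4 = 387.5
Contribution of red: (366 − 387.5)² / 387.5 = 1.1929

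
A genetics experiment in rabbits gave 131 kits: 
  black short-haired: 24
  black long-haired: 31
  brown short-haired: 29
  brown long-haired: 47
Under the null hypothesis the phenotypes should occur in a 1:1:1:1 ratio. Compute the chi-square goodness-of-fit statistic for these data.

9.061

The 1:1:1:1 ratio has 4 parts, so with N = 131 the expected counts are:
  black short-haired: 131 × 1/4 = 32.75
  black long-haired: 131 × 1/4 = 32.75
  brown short-haired: 131 × 1/4 = 32.75
  brown long-haired: 131 × 1/4 = 32.75
χ² = Σ (O − E)² / E
  black short-haired: (24 − 32.75)² / 32.75 = 2.3378
  black long-haired: (31 − 32.75)² / 32.75 = 0.0935
  brown short-haired: (29 − 32.75)² / 32.75 = 0.4294
  brown long-haired: (47 − 32.75)² / 32.75 = 6.2004
χ² = 2.3378 + 0.0935 + 0.4294 + 6.2004 = 9.0611 ≈ 9.061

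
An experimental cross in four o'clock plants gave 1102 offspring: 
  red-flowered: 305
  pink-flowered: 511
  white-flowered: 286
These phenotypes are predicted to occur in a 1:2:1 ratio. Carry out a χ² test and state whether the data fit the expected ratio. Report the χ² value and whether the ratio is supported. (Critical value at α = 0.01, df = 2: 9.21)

Under the 1:2:1 hypothesis (Σ ratio = 4, N = 1102):
  red-flowered: 1102 × 1/4 = 275.5
  pink-flowered: 1102 × 2/4 = 551
  white-flowered: 1102 × 1/4 = 275.5
χ² = Σ (O − E)² / E
  red-flowered: (305 − 275.5)² / 275.5 = 3.1588
  pink-flowered: (511 − 551)² / 551 = 2.9038
  white-flowered: (286 − 275.5)² / 275.5 = 0.4002
χ² = 3.1588 + 2.9038 + 0.4002 = 6.4628 ≈ 6.463
Degrees of freedom = 3 − 1 = 2; critical value at α = 0.01 is 9.21.
Since 6.463 < 9.21, we fail to reject the null hypothesis — the data are consistent with the 1:2:1 ratio.

6.463; consistent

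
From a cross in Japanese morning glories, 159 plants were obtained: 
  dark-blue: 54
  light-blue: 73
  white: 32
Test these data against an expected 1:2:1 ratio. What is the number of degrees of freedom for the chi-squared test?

2

A goodness-of-fit test with 3 phenotype classes has df = 3 − 1 = 2.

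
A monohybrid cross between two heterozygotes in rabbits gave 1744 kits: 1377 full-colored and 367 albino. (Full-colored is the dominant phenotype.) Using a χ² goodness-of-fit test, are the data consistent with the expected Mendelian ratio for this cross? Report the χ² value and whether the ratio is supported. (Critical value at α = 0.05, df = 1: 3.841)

14.560; not consistent

For a monohybrid cross between heterozygotes with complete dominance, the expected phenotypic ratio is 3:1.
Expected counts for N = 1744 under a 3:1 ratio (total parts = 4):
  full-colored: 1744 × 3/4 = 1308
  albino: 1744 × 1/4 = 436
χ² = Σ (O − E)² / E
  full-colored: (1377 − 1308)² / 1308 = 3.6399
  albino: (367 − 436)² / 436 = 10.9197
χ² = 3.6399 + 10.9197 = 14.5596 ≈ 14.560
Degrees of freedom = 2 − 1 = 1; critical value at α = 0.05 is 3.841.
Since 14.560 > 3.841, we reject the null hypothesis — the data do not fit the 3:1 ratio.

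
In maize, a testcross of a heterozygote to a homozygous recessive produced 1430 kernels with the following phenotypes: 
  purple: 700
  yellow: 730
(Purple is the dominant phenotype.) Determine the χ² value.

A testcross of a heterozygote (Aa × aa) gives a 1:1 phenotypic ratio.
The 1:1 ratio has 2 parts, so with N = 1430 the expected counts are:
  purple: 1430 × 1/2 = 715
  yellow: 1430 × 1/2 = 715
χ² = Σ (O − E)² / E
  purple: (700 − 715)² / 715 = 0.3147
  yellow: (730 − 715)² / 715 = 0.3147
χ² = 0.3147 + 0.3147 = 0.6294 ≈ 0.629

0.629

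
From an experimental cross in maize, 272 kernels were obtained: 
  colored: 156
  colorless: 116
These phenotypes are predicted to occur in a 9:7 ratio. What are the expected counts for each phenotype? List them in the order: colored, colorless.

Under the 9:7 hypothesis (Σ ratio = 16, N = 272):
  colored: 272 × 9/16 = 153
  colorless: 272 × 7/16 = 119

153, 119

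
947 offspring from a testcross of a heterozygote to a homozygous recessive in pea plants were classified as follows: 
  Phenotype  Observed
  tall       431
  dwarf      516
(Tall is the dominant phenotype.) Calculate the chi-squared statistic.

A testcross of a heterozygote (Aa × aa) gives a 1:1 phenotypic ratio.
Under the 1:1 hypothesis (Σ ratio = 2, N = 947):
  tall: 947 × 1/2 = 473.5
  dwarf: 947 × 1/2 = 473.5
χ² = Σ (O − E)² / E
  tall: (431 − 473.5)² / 473.5 = 3.8147
  dwarf: (516 − 473.5)² / 473.5 = 3.8147
χ² = 3.8147 + 3.8147 = 7.6294 ≈ 7.629

7.629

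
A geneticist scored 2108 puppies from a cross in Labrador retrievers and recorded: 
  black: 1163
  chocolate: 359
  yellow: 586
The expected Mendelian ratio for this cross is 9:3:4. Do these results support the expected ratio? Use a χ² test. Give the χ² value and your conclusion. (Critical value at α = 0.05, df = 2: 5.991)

Expected counts for N = 2108 under a 9:3:4 ratio (total parts = 16):
  black: 2108 × 9/16 = 1185.75
  chocolate: 2108 × 3/16 = 395.25
  yellow: 2108 × 4/16 = 527
χ² = Σ (O − E)² / E
  black: (1163 − 1185.75)² / 1185.75 = 0.4365
  chocolate: (359 − 395.25)² / 395.25 = 3.3246
  yellow: (586 − 527)² / 527 = 6.6053
χ² = 0.4365 + 3.3246 + 6.6053 = 10.3664 ≈ 10.366
Degrees of freedom = 3 − 1 = 2; critical value at α = 0.05 is 5.991.
Since 10.366 > 5.991, we reject the null hypothesis — the data do not fit the 9:3:4 ratio.

10.366; not consistent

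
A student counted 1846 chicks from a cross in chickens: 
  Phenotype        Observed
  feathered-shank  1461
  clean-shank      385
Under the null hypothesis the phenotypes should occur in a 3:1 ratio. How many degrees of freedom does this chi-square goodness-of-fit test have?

1

A goodness-of-fit test with 2 phenotype classes has df = 2 − 1 = 1.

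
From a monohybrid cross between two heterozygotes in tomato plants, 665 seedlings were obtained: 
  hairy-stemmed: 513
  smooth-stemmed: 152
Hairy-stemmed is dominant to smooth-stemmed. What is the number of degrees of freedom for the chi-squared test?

For a monohybrid cross between heterozygotes with complete dominance, the expected phenotypic ratio is 3:1.
A goodness-of-fit test with 2 phenotype classes has df = 2 − 1 = 1.

1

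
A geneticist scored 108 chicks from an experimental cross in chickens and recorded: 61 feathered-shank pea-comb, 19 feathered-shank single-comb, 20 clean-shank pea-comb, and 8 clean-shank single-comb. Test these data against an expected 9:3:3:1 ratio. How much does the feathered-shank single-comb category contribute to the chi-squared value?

0.077

Under the 9:3:3:1 hypothesis (Σ ratio = 16, N = 108):
  feathered-shank pea-comb: 108 × 9/16 = 60.75
  feathered-shank single-comb: 108 × 3/16 = 20.25
  clean-shank pea-comb: 108 × 3/16 = 20.25
  clean-shank single-comb: 108 × 1/16 = 6.75
Contribution of feathered-shank single-comb: (19 − 20.25)² / 20.25 = 0.0772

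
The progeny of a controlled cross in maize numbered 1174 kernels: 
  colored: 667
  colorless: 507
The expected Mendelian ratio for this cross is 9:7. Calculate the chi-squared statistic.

Total ratio parts = 16. Expected numbers out of 1174:
  colored: 1174 × 9/16 = 660.375
  colorless: 1174 × 7/16 = 513.625
χ² = Σ (O − E)² / E
  colored: (667 − 660.375)² / 660.375 = 0.0665
  colorless: (507 − 513.625)² / 513.625 = 0.0855
χ² = 0.0665 + 0.0855 = 0.152

0.152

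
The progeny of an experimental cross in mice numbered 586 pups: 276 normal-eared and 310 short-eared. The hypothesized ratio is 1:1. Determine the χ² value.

The 1:1 ratio has 2 parts, so with N = 586 the expected counts are:
  normal-eared: 586 × 1/2 = 293
  short-eared: 586 × 1/2 = 293
χ² = Σ (O − E)² / E
  normal-eared: (276 − 293)² / 293 = 0.9863
  short-eared: (310 − 293)² / 293 = 0.9863
χ² = 0.9863 + 0.9863 = 1.9726 ≈ 1.973

1.973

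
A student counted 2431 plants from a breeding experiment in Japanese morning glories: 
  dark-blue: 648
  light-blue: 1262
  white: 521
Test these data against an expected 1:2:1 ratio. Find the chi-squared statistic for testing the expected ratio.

Expected counts for N = 2431 under a 1:2:1 ratio (total parts = 4):
  dark-blue: 2431 × 1/4 = 607.75
  light-blue: 2431 × 2/4 = 1215.5
  white: 2431 × 1/4 = 607.75
χ² = Σ (O − E)² / E
  dark-blue: (648 − 607.75)² / 607.75 = 2.6657
  light-blue: (1262 − 1215.5)² / 1215.5 = 1.7789
  white: (521 − 607.75)² / 607.75 = 12.3827
χ² = 2.6657 + 1.7789 + 12.3827 = 16.8273 ≈ 16.827

16.827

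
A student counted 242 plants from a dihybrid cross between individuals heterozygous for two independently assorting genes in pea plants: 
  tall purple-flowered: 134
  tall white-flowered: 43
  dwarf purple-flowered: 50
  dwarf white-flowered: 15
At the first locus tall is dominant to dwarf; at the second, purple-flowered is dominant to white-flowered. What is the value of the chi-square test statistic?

A dihybrid F₂ with independent assortment and complete dominance at both loci gives a 9:3:3:1 phenotypic ratio.
The 9:3:3:1 ratio has 16 parts, so with N = 242 the expected counts are:
  tall purple-flowered: 242 × 9/16 = 136.125
  tall white-flowered: 242 × 3/16 = 45.375
  dwarf purple-flowered: 242 × 3/16 = 45.375
  dwarf white-flowered: 242 × 1/16 = 15.125
χ² = Σ (O − E)² / E
  tall purple-flowered: (134 − 136.125)² / 136.125 = 0.0332
  tall white-flowered: (43 − 45.375)² / 45.375 = 0.1243
  dwarf purple-flowered: (50 − 45.375)² / 45.375 = 0.4714
  dwarf white-flowered: (15 − 15.125)² / 15.125 = 0.0010
χ² = 0.0332 + 0.1243 + 0.4714 + 0.0010 = 0.6299 ≈ 0.630

0.630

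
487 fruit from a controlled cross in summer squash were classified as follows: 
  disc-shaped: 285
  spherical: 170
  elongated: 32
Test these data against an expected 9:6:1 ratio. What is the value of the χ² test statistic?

1.400

Under the 9:6:1 hypothesis (Σ ratio = 16, N = 487):
  disc-shaped: 487 × 9/16 = 273.9375
  spherical: 487 × 6/16 = 182.625
  elongated: 487 × 1/16 = 30.4375
χ² = Σ (O − E)² / E
  disc-shaped: (285 − 273.9375)² / 273.9375 = 0.4467
  spherical: (170 − 182.625)² / 182.625 = 0.8728
  elongated: (32 − 30.4375)² / 30.4375 = 0.0802
χ² = 0.4467 + 0.8728 + 0.0802 = 1.3997 ≈ 1.400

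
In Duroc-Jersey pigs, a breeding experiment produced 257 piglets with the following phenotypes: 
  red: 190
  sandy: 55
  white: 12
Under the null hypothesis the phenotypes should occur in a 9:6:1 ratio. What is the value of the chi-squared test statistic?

33.072

Total ratio parts = 16. Expected numbers out of 257:
  red: 257 × 9/16 = 144.5625
  sandy: 257 × 6/16 = 96.375
  white: 257 × 1/16 = 16.0625
χ² = Σ (O − E)² / E
  red: (190 − 144.5625)² / 144.5625 = 14.2815
  sandy: (55 − 96.375)² / 96.375 = 17.7628
  white: (12 − 16.0625)² / 16.0625 = 1.0275
χ² = 14.2815 + 17.7628 + 1.0275 = 33.0718 ≈ 33.072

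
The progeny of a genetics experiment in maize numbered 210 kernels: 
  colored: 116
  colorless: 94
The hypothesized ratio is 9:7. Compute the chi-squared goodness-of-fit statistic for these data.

0.087

Expected counts for N = 210 under a 9:7 ratio (total parts = 16):
  colored: 210 × 9/16 = 118.125
  colorless: 210 × 7/16 = 91.875
χ² = Σ (O − E)² / E
  colored: (116 − 118.125)² / 118.125 = 0.0382
  colorless: (94 − 91.875)² / 91.875 = 0.0491
χ² = 0.0382 + 0.0491 = 0.0873 ≈ 0.087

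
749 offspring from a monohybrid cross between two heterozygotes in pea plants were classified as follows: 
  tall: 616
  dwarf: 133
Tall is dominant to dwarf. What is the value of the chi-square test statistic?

20.956

For a monohybrid cross between heterozygotes with complete dominance, the expected phenotypic ratio is 3:1.
Under the 3:1 hypothesis (Σ ratio = 4, N = 749):
  tall: 749 × 3/4 = 561.75
  dwarf: 749 × 1/4 = 187.25
χ² = Σ (O − E)² / E
  tall: (616 − 561.75)² / 561.75 = 5.2391
  dwarf: (133 − 187.25)² / 187.25 = 15.7173
χ² = 5.2391 + 15.7173 = 20.9564 ≈ 20.956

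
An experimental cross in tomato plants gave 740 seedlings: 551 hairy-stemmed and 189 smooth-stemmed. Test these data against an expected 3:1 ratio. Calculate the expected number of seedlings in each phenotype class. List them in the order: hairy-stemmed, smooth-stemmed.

555, 185

The 3:1 ratio has 4 parts, so with N = 740 the expected counts are:
  hairy-stemmed: 740 × 3/4 = 555
  smooth-stemmed: 740 × 1/4 = 185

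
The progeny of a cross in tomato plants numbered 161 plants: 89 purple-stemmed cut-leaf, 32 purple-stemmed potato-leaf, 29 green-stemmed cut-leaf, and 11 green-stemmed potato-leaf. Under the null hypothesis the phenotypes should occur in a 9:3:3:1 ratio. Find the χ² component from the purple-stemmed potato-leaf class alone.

0.109

Under the 9:3:3:1 hypothesis (Σ ratio = 16, N = 161):
  purple-stemmed cut-leaf: 161 × 9/16 = 90.5625
  purple-stemmed potato-leaf: 161 × 3/16 = 30.1875
  green-stemmed cut-leaf: 161 × 3/16 = 30.1875
  green-stemmed potato-leaf: 161 × 1/16 = 10.0625
Contribution of purple-stemmed potato-leaf: (32 − 30.1875)² / 30.1875 = 0.1088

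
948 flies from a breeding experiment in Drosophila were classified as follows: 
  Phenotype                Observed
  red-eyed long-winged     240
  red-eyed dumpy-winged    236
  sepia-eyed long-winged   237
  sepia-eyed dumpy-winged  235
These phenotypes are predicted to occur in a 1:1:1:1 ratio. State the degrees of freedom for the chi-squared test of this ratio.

3

A goodness-of-fit test with 4 phenotype classes has df = 4 − 1 = 3.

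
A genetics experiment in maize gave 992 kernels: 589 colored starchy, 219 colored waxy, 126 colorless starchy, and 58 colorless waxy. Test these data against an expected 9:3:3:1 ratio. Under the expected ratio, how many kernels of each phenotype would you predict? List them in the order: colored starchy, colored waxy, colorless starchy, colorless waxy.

Total ratio parts = 16. Expected numbers out of 992:
  colored starchy: 992 × 9/16 = 558
  colored waxy: 992 × 3/16 = 186
  colorless starchy: 992 × 3/16 = 186
  colorless waxy: 992 × 1/16 = 62

558, 186, 186, 62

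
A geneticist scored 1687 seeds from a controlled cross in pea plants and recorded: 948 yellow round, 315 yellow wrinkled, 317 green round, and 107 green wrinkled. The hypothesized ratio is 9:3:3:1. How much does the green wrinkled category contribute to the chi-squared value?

Expected counts for N = 1687 under a 9:3:3:1 ratio (total parts = 16):
  yellow round: 1687 × 9/16 = 948.9375
  yellow wrinkled: 1687 × 3/16 = 316.3125
  green round: 1687 × 3/16 = 316.3125
  green wrinkled: 1687 × 1/16 = 105.4375
Contribution of green wrinkled: (107 − 105.4375)² / 105.4375 = 0.0232

0.023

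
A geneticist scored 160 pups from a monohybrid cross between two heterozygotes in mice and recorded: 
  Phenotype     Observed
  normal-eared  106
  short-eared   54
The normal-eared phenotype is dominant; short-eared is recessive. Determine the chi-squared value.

6.533

For a monohybrid cross between heterozygotes with complete dominance, the expected phenotypic ratio is 3:1.
Under the 3:1 hypothesis (Σ ratio = 4, N = 160):
  normal-eared: 160 × 3/4 = 120
  short-eared: 160 × 1/4 = 40
χ² = Σ (O − E)² / E
  normal-eared: (106 − 120)² / 120 = 1.6333
  short-eared: (54 − 40)² / 40 = 4.9000
χ² = 1.6333 + 4.9000 = 6.5333 ≈ 6.533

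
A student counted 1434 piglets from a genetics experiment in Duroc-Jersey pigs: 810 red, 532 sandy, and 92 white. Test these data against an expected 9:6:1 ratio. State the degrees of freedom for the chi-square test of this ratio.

A goodness-of-fit test with 3 phenotype classes has df = 3 − 1 = 2.

2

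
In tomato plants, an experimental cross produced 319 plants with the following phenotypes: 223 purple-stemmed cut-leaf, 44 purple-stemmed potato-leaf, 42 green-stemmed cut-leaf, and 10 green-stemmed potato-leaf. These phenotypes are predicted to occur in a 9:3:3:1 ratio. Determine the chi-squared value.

25.014

Expected counts for N = 319 under a 9:3:3:1 ratio (total parts = 16):
  purple-stemmed cut-leaf: 319 × 9/16 = 179.4375
  purple-stemmed potato-leaf: 319 × 3/16 = 59.8125
  green-stemmed cut-leaf: 319 × 3/16 = 59.8125
  green-stemmed potato-leaf: 319 × 1/16 = 19.9375
χ² = Σ (O − E)² / E
  purple-stemmed cut-leaf: (223 − 179.4375)² / 179.4375 = 10.5758
  purple-stemmed potato-leaf: (44 − 59.8125)² / 59.8125 = 4.1803
  green-stemmed cut-leaf: (42 − 59.8125)² / 59.8125 = 5.3047
  green-stemmed potato-leaf: (10 − 19.9375)² / 19.9375 = 4.9532
χ² = 10.5758 + 4.1803 + 5.3047 + 4.9532 = 25.014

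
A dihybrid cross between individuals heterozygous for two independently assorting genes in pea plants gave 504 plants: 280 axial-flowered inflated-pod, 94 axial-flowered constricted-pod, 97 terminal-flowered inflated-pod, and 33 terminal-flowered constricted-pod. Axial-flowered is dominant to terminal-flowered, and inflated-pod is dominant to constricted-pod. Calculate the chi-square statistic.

0.183

A dihybrid F₂ with independent assortment and complete dominance at both loci gives a 9:3:3:1 phenotypic ratio.
Expected counts for N = 504 under a 9:3:3:1 ratio (total parts = 16):
  axial-flowered inflated-pod: 504 × 9/16 = 283.5
  axial-flowered constricted-pod: 504 × 3/16 = 94.5
  terminal-flowered inflated-pod: 504 × 3/16 = 94.5
  terminal-flowered constricted-pod: 504 × 1/16 = 31.5
χ² = Σ (O − E)² / E
  axial-flowered inflated-pod: (280 − 283.5)² / 283.5 = 0.0432
  axial-flowered constricted-pod: (94 − 94.5)² / 94.5 = 0.0026
  terminal-flowered inflated-pod: (97 − 94.5)² / 94.5 = 0.0661
  terminal-flowered constricted-pod: (33 − 31.5)² / 31.5 = 0.0714
χ² = 0.0432 + 0.0026 + 0.0661 + 0.0714 = 0.1833 ≈ 0.183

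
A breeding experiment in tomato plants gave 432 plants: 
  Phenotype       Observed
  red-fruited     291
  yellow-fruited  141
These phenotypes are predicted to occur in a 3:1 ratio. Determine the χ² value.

Under the 3:1 hypothesis (Σ ratio = 4, N = 432):
  red-fruited: 432 × 3/4 = 324
  yellow-fruited: 432 × 1/4 = 108
χ² = Σ (O − E)² / E
  red-fruited: (291 − 324)² / 324 = 3.3611
  yellow-fruited: (141 − 108)² / 108 = 10.0833
χ² = 3.3611 + 10.0833 = 13.4444 ≈ 13.444

13.444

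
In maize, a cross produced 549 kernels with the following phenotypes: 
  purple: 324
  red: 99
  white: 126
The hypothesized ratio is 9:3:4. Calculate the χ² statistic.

1.820

Under the 9:3:4 hypothesis (Σ ratio = 16, N = 549):
  purple: 549 × 9/16 = 308.8125
  red: 549 × 3/16 = 102.9375
  white: 549 × 4/16 = 137.25
χ² = Σ (O − E)² / E
  purple: (324 − 308.8125)² / 308.8125 = 0.7469
  red: (99 − 102.9375)² / 102.9375 = 0.1506
  white: (126 − 137.25)² / 137.25 = 0.9221
χ² = 0.7469 + 0.1506 + 0.9221 = 1.8196 ≈ 1.820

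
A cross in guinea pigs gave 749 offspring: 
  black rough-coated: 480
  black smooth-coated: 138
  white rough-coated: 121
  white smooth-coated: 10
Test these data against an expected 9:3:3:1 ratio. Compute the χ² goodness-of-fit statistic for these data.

39.856

Under the 9:3:3:1 hypothesis (Σ ratio = 16, N = 749):
  black rough-coated: 749 × 9/16 = 421.3125
  black smooth-coated: 749 × 3/16 = 140.4375
  white rough-coated: 749 × 3/16 = 140.4375
  white smooth-coated: 749 × 1/16 = 46.8125
χ² = Σ (O − E)² / E
  black rough-coated: (480 − 421.3125)² / 421.3125 = 8.1750
  black smooth-coated: (138 − 140.4375)² / 140.4375 = 0.0423
  white rough-coated: (121 − 140.4375)² / 140.4375 = 2.6903
  white smooth-coated: (10 − 46.8125)² / 46.8125 = 28.9487
χ² = 8.1750 + 0.0423 + 2.6903 + 28.9487 = 39.8563 ≈ 39.856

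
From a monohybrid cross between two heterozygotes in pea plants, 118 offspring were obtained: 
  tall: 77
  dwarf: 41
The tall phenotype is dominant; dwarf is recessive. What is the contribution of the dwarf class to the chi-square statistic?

For a monohybrid cross between heterozygotes with complete dominance, the expected phenotypic ratio is 3:1.
Under the 3:1 hypothesis (Σ ratio = 4, N = 118):
  tall: 118 × 3/4 = 88.5
  dwarf: 118 × 1/4 = 29.5
Contribution of dwarf: (41 − 29.5)² / 29.5 = 4.4831

4.483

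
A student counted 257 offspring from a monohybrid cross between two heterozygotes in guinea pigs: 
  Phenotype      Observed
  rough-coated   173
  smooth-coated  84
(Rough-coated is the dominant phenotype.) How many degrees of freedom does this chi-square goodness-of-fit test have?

1

For a monohybrid cross between heterozygotes with complete dominance, the expected phenotypic ratio is 3:1.
A goodness-of-fit test with 2 phenotype classes has df = 2 − 1 = 1.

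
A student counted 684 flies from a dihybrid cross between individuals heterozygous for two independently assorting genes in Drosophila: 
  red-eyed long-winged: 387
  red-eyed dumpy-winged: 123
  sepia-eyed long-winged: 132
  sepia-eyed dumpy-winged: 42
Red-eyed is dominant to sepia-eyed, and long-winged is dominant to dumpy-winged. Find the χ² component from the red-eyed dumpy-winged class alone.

0.215

A dihybrid F₂ with independent assortment and complete dominance at both loci gives a 9:3:3:1 phenotypic ratio.
Under the 9:3:3:1 hypothesis (Σ ratio = 16, N = 684):
  red-eyed long-winged: 684 × 9/16 = 384.75
  red-eyed dumpy-winged: 684 × 3/16 = 128.25
  sepia-eyed long-winged: 684 × 3/16 = 128.25
  sepia-eyed dumpy-winged: 684 × 1/16 = 42.75
Contribution of red-eyed dumpy-winged: (123 − 128.25)² / 128.25 = 0.2149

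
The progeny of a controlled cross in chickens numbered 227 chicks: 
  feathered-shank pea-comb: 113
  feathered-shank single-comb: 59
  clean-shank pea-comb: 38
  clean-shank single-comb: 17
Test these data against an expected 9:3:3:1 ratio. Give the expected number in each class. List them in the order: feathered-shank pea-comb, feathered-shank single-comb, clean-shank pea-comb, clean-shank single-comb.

Under the 9:3:3:1 hypothesis (Σ ratio = 16, N = 227):
  feathered-shank pea-comb: 227 × 9/16 = 127.6875
  feathered-shank single-comb: 227 × 3/16 = 42.5625
  clean-shank pea-comb: 227 × 3/16 = 42.5625
  clean-shank single-comb: 227 × 1/16 = 14.1875

127.6875, 42.5625, 42.5625, 14.1875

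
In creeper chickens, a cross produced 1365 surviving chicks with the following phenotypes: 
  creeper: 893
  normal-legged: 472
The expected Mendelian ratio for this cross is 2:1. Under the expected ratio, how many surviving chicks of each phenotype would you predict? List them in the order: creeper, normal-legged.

Under the 2:1 hypothesis (Σ ratio = 3, N = 1365):
  creeper: 1365 × 2/3 = 910
  normal-legged: 1365 × 1/3 = 455

910, 455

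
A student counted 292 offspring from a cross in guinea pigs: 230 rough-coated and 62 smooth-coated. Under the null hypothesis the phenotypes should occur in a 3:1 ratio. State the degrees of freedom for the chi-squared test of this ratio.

1

A goodness-of-fit test with 2 phenotype classes has df = 2 − 1 = 1.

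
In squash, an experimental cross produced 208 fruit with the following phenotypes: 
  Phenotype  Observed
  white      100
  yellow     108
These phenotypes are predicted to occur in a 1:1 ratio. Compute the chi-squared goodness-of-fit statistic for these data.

0.308

The 1:1 ratio has 2 parts, so with N = 208 the expected counts are:
  white: 208 × 1/2 = 104
  yellow: 208 × 1/2 = 104
χ² = Σ (O − E)² / E
  white: (100 − 104)² / 104 = 0.1538
  yellow: (108 − 104)² / 104 = 0.1538
χ² = 0.1538 + 0.1538 = 0.3076 ≈ 0.308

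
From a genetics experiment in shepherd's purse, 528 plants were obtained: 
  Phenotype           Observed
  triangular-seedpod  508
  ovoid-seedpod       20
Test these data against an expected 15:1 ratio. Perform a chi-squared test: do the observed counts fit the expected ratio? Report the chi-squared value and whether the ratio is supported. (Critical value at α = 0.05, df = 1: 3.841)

Expected counts for N = 528 under a 15:1 ratio (total parts = 16):
  triangular-seedpod: 528 × 15/16 = 495
  ovoid-seedpod: 528 × 1/16 = 33
χ² = Σ (O − E)² / E
  triangular-seedpod: (508 − 495)² / 495 = 0.3414
  ovoid-seedpod: (20 − 33)² / 33 = 5.1212
χ² = 0.3414 + 5.1212 = 5.4626 ≈ 5.463
Degrees of freedom = 2 − 1 = 1; critical value at α = 0.05 is 3.841.
Since 5.463 > 3.841, we reject the null hypothesis — the data do not fit the 15:1 ratio.

5.463; not consistent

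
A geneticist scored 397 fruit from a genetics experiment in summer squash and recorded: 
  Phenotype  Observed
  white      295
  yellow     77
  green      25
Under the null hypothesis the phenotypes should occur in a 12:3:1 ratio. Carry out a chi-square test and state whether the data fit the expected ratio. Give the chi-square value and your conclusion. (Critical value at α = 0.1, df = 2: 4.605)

0.115; consistent

The 12:3:1 ratio has 16 parts, so with N = 397 the expected counts are:
  white: 397 × 12/16 = 297.75
  yellow: 397 × 3/16 = 74.4375
  green: 397 × 1/16 = 24.8125
χ² = Σ (O − E)² / E
  white: (295 − 297.75)² / 297.75 = 0.0254
  yellow: (77 − 74.4375)² / 74.4375 = 0.0882
  green: (25 − 24.8125)² / 24.8125 = 0.0014
χ² = 0.0254 + 0.0882 + 0.0014 = 0.115
Degrees of freedom = 3 − 1 = 2; critical value at α = 0.1 is 4.605.
Since 0.115 < 4.605, we fail to reject the null hypothesis — the data are consistent with the 12:3:1 ratio.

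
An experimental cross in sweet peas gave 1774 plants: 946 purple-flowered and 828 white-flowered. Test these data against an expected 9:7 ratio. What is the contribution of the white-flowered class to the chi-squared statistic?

3.467

The 9:7 ratio has 16 parts, so with N = 1774 the expected counts are:
  purple-flowered: 1774 × 9/16 = 997.875
  white-flowered: 1774 × 7/16 = 776.125
Contribution of white-flowered: (828 − 776.125)² / 776.125 = 3.4672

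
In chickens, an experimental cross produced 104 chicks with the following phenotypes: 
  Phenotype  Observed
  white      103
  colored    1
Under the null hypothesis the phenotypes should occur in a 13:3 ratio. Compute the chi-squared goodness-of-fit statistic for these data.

Expected counts for N = 104 under a 13:3 ratio (total parts = 16):
  white: 104 × 13/16 = 84.5
  colored: 104 × 3/16 = 19.5
χ² = Σ (O − E)² / E
  white: (103 − 84.5)² / 84.5 = 4.0503
  colored: (1 − 19.5)² / 19.5 = 17.5513
χ² = 4.0503 + 17.5513 = 21.6016 ≈ 21.602

21.602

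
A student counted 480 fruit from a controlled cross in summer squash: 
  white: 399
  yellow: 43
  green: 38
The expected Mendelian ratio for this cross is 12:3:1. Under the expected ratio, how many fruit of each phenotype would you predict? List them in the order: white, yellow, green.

360, 90, 30

Expected counts for N = 480 under a 12:3:1 ratio (total parts = 16):
  white: 480 × 12/16 = 360
  yellow: 480 × 3/16 = 90
  green: 480 × 1/16 = 30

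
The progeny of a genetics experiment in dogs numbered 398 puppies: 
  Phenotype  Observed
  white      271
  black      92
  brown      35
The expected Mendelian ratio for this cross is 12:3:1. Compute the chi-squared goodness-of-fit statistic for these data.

Total ratio parts = 16. Expected numbers out of 398:
  white: 398 × 12/16 = 298.5
  black: 398 × 3/16 = 74.625
  brown: 398 × 1/16 = 24.875
χ² = Σ (O − E)² / E
  white: (271 − 298.5)² / 298.5 = 2.5335
  black: (92 − 74.625)² / 74.625 = 4.0454
  brown: (35 − 24.875)² / 24.875 = 4.1212
χ² = 2.5335 + 4.0454 + 4.1212 = 10.7001 ≈ 10.700

10.700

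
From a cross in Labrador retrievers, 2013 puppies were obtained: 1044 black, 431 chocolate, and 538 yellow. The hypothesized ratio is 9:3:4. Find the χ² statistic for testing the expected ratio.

Under the 9:3:4 hypothesis (Σ ratio = 16, N = 2013):
  black: 2013 × 9/16 = 1132.3125
  chocolate: 2013 × 3/16 = 377.4375
  yellow: 2013 × 4/16 = 503.25
χ² = Σ (O − E)² / E
  black: (1044 − 1132.3125)² / 1132.3125 = 6.8878
  chocolate: (431 − 377.4375)² / 377.4375 = 7.6011
  yellow: (538 − 503.25)² / 503.25 = 2.3995
χ² = 6.8878 + 7.6011 + 2.3995 = 16.8884 ≈ 16.888

16.888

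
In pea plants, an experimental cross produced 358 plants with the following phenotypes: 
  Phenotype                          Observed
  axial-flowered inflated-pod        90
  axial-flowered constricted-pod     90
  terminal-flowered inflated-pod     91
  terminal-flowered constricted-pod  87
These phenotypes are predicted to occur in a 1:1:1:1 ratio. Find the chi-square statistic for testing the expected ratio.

0.101

Total ratio parts = 4. Expected numbers out of 358:
  axial-flowered inflated-pod: 358 × 1/4 = 89.5
  axial-flowered constricted-pod: 358 × 1/4 = 89.5
  terminal-flowered inflated-pod: 358 × 1/4 = 89.5
  terminal-flowered constricted-pod: 358 × 1/4 = 89.5
χ² = Σ (O − E)² / E
  axial-flowered inflated-pod: (90 − 89.5)² / 89.5 = 0.0028
  axial-flowered constricted-pod: (90 − 89.5)² / 89.5 = 0.0028
  terminal-flowered inflated-pod: (91 − 89.5)² / 89.5 = 0.0251
  terminal-flowered constricted-pod: (87 − 89.5)² / 89.5 = 0.0698
χ² = 0.0028 + 0.0028 + 0.0251 + 0.0698 = 0.1005 ≈ 0.101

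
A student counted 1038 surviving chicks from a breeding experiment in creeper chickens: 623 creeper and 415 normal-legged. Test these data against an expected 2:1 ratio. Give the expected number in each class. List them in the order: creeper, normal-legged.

692, 346

Under the 2:1 hypothesis (Σ ratio = 3, N = 1038):
  creeper: 1038 × 2/3 = 692
  normal-legged: 1038 × 1/3 = 346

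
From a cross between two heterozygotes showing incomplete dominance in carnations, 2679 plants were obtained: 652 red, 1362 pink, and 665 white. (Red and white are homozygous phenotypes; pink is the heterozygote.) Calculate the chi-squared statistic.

0.882

With incomplete dominance, a heterozygote × heterozygote cross gives a 1:2:1 phenotypic ratio.
Total ratio parts = 4. Expected numbers out of 2679:
  red: 2679 × 1/4 = 669.75
  pink: 2679 × 2/4 = 1339.5
  white: 2679 × 1/4 = 669.75
χ² = Σ (O − E)² / E
  red: (652 − 669.75)² / 669.75 = 0.4704
  pink: (1362 − 1339.5)² / 1339.5 = 0.3779
  white: (665 − 669.75)² / 669.75 = 0.0337
χ² = 0.4704 + 0.3779 + 0.0337 = 0.882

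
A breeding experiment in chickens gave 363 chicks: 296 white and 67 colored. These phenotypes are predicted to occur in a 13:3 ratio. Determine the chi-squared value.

0.020

Expected counts for N = 363 under a 13:3 ratio (total parts = 16):
  white: 363 × 13/16 = 294.9375
  colored: 363 × 3/16 = 68.0625
χ² = Σ (O − E)² / E
  white: (296 − 294.9375)² / 294.9375 = 0.0038
  colored: (67 − 68.0625)² / 68.0625 = 0.0166
χ² = 0.0038 + 0.0166 = 0.0204 ≈ 0.020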